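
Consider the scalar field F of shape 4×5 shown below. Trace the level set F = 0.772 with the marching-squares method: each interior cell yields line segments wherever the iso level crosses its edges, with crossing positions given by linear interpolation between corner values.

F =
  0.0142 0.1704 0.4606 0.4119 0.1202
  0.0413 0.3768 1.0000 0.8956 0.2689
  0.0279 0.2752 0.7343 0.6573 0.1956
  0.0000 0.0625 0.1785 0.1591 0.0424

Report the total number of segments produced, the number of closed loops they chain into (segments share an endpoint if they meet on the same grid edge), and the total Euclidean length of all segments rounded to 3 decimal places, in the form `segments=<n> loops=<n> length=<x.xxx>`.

cell (0,1): code 0100 → (0.577,2.000)–(1.000,1.634)
cell (0,2): code 1100 → (0.744,3.000)–(0.577,2.000)
cell (0,3): code 1000 → (1.000,3.197)–(0.744,3.000)
cell (1,1): code 0010 → (1.000,1.634)–(1.858,2.000)
cell (1,2): code 0011 → (1.858,2.000)–(1.519,3.000)
cell (1,3): code 0001 → (1.519,3.000)–(1.000,3.197)
total: 6 segments, chained into 1 closed loop(s), length Σ = 4.439487

segments=6 loops=1 length=4.439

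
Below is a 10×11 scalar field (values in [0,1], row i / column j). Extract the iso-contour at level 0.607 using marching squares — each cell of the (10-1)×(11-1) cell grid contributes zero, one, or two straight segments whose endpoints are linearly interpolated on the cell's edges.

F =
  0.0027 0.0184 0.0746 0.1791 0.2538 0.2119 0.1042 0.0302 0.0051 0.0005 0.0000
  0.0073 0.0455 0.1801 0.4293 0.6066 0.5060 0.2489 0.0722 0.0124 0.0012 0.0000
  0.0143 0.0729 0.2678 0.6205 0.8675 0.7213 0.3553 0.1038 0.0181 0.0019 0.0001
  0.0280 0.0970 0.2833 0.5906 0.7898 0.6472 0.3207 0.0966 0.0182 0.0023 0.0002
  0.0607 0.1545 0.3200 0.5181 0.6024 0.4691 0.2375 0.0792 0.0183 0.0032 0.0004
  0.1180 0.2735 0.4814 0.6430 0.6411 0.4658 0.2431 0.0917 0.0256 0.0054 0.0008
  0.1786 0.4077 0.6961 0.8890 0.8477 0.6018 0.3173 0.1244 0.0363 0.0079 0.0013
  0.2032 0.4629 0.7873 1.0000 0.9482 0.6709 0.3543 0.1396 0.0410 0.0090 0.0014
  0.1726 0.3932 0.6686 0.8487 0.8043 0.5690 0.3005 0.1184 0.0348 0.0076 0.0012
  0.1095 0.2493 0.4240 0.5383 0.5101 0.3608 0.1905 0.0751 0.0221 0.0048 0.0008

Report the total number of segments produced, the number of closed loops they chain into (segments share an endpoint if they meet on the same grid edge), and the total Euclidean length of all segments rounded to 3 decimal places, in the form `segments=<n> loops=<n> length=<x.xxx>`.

cell (1,2): code 0100 → (1.929,3.000)–(2.000,2.962)
cell (1,3): code 1100 → (1.002,4.000)–(1.929,3.000)
cell (1,4): code 1100 → (1.469,5.000)–(1.002,4.000)
cell (1,5): code 1000 → (2.000,5.312)–(1.469,5.000)
cell (2,2): code 0010 → (2.000,2.962)–(2.452,3.000)
cell (2,3): code 0111 → (2.452,3.000)–(3.000,3.082)
cell (2,5): code 1001 → (3.000,5.123)–(2.000,5.312)
cell (3,3): code 0010 → (3.000,3.082)–(3.975,4.000)
cell (3,4): code 0011 → (3.975,4.000)–(3.226,5.000)
cell (3,5): code 0001 → (3.226,5.000)–(3.000,5.123)
cell (4,2): code 0100 → (4.712,3.000)–(5.000,2.777)
cell (4,3): code 1100 → (4.119,4.000)–(4.712,3.000)
cell (4,4): code 1000 → (5.000,4.195)–(4.119,4.000)
cell (5,1): code 0100 → (5.585,2.000)–(6.000,1.691)
cell (5,2): code 1110 → (5.000,2.777)–(5.585,2.000)
cell (5,4): code 1001 → (6.000,4.979)–(5.000,4.195)
cell (6,1): code 0110 → (6.000,1.691)–(7.000,1.444)
cell (6,4): code 1101 → (6.075,5.000)–(6.000,4.979)
cell (6,5): code 1000 → (7.000,5.202)–(6.075,5.000)
cell (7,1): code 0110 → (7.000,1.444)–(8.000,1.776)
cell (7,4): code 1011 → (8.000,4.839)–(7.627,5.000)
cell (7,5): code 0001 → (7.627,5.000)–(7.000,5.202)
cell (8,1): code 0010 → (8.000,1.776)–(8.252,2.000)
cell (8,2): code 0011 → (8.252,2.000)–(8.779,3.000)
cell (8,3): code 0011 → (8.779,3.000)–(8.671,4.000)
cell (8,4): code 0001 → (8.671,4.000)–(8.000,4.839)
total: 26 segments, chained into 2 closed loop(s), length Σ = 20.946479

segments=26 loops=2 length=20.946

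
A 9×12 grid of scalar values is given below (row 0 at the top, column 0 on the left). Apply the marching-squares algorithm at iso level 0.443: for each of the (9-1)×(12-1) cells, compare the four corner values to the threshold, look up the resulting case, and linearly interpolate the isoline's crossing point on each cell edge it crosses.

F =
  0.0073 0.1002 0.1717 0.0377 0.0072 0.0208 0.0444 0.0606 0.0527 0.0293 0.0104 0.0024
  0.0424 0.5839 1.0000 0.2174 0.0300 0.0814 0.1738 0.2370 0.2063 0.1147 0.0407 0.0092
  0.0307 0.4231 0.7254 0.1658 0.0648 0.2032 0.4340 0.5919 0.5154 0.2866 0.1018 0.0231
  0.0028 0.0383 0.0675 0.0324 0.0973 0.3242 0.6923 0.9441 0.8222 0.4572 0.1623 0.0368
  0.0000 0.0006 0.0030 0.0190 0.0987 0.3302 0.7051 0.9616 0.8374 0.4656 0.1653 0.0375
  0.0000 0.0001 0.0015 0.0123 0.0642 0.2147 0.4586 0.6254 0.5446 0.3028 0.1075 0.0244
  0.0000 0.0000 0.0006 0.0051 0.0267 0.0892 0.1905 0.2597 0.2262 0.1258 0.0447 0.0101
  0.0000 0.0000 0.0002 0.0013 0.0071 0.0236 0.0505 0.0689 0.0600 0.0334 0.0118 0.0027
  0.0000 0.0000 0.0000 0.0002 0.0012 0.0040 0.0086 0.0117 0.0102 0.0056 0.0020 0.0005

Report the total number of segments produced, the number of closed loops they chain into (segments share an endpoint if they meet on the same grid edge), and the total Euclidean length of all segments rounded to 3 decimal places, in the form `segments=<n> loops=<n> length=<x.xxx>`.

segments=24 loops=2 length=18.239

cell (0,0): code 0100 → (0.709,1.000)–(1.000,0.740)
cell (0,1): code 1100 → (0.328,2.000)–(0.709,1.000)
cell (0,2): code 1000 → (1.000,2.712)–(0.328,2.000)
cell (1,0): code 0010 → (1.000,0.740)–(1.876,1.000)
cell (1,1): code 0111 → (1.876,1.000)–(2.000,1.066)
cell (1,2): code 1001 → (2.000,2.505)–(1.000,2.712)
cell (1,6): code 0100 → (1.580,7.000)–(2.000,6.057)
cell (1,7): code 1100 → (1.766,8.000)–(1.580,7.000)
cell (1,8): code 1000 → (2.000,8.316)–(1.766,8.000)
cell (2,1): code 0010 → (2.000,1.066)–(2.429,2.000)
cell (2,2): code 0001 → (2.429,2.000)–(2.000,2.505)
cell (2,5): code 0100 → (2.035,6.000)–(3.000,5.323)
cell (2,6): code 1110 → (2.000,6.057)–(2.035,6.000)
cell (2,8): code 1101 → (2.917,9.000)–(2.000,8.316)
cell (2,9): code 1000 → (3.000,9.048)–(2.917,9.000)
cell (3,5): code 0110 → (3.000,5.323)–(4.000,5.301)
cell (3,9): code 1001 → (4.000,9.075)–(3.000,9.048)
cell (4,5): code 0110 → (4.000,5.301)–(5.000,5.936)
cell (4,8): code 1011 → (5.000,8.420)–(4.139,9.000)
cell (4,9): code 0001 → (4.139,9.000)–(4.000,9.075)
cell (5,5): code 0010 → (5.000,5.936)–(5.058,6.000)
cell (5,6): code 0011 → (5.058,6.000)–(5.499,7.000)
cell (5,7): code 0011 → (5.499,7.000)–(5.319,8.000)
cell (5,8): code 0001 → (5.319,8.000)–(5.000,8.420)
total: 24 segments, chained into 2 closed loop(s), length Σ = 18.238609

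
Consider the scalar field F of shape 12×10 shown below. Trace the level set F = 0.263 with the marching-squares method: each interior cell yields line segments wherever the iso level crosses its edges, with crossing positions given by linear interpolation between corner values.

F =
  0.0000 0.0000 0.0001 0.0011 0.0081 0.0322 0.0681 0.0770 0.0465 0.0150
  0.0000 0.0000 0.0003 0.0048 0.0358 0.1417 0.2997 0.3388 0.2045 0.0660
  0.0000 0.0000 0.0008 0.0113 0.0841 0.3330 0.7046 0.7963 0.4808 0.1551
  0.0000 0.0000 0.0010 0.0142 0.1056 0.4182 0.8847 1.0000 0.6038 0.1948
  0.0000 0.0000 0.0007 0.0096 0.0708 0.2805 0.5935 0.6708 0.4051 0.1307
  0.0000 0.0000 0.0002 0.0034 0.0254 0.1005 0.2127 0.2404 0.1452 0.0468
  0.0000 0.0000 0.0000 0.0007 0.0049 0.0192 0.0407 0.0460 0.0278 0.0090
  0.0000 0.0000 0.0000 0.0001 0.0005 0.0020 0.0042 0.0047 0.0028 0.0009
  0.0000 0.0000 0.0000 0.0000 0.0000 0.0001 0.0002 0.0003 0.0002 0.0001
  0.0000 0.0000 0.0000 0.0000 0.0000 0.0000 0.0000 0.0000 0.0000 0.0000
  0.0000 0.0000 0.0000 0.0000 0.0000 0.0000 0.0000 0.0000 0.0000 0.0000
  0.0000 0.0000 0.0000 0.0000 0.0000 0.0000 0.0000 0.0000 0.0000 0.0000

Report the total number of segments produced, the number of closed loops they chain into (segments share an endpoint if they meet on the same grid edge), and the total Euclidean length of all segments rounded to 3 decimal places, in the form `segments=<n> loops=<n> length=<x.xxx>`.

segments=16 loops=1 length=13.290

cell (0,5): code 0100 → (0.842,6.000)–(1.000,5.768)
cell (0,6): code 1100 → (0.710,7.000)–(0.842,6.000)
cell (0,7): code 1000 → (1.000,7.564)–(0.710,7.000)
cell (1,4): code 0100 → (1.634,5.000)–(2.000,4.719)
cell (1,5): code 1110 → (1.000,5.768)–(1.634,5.000)
cell (1,7): code 1101 → (1.212,8.000)–(1.000,7.564)
cell (1,8): code 1000 → (2.000,8.669)–(1.212,8.000)
cell (2,4): code 0110 → (2.000,4.719)–(3.000,4.504)
cell (2,8): code 1001 → (3.000,8.833)–(2.000,8.669)
cell (3,4): code 0110 → (3.000,4.504)–(4.000,4.917)
cell (3,8): code 1001 → (4.000,8.518)–(3.000,8.833)
cell (4,4): code 0010 → (4.000,4.917)–(4.097,5.000)
cell (4,5): code 0011 → (4.097,5.000)–(4.868,6.000)
cell (4,6): code 0011 → (4.868,6.000)–(4.947,7.000)
cell (4,7): code 0011 → (4.947,7.000)–(4.547,8.000)
cell (4,8): code 0001 → (4.547,8.000)–(4.000,8.518)
total: 16 segments, chained into 1 closed loop(s), length Σ = 13.290365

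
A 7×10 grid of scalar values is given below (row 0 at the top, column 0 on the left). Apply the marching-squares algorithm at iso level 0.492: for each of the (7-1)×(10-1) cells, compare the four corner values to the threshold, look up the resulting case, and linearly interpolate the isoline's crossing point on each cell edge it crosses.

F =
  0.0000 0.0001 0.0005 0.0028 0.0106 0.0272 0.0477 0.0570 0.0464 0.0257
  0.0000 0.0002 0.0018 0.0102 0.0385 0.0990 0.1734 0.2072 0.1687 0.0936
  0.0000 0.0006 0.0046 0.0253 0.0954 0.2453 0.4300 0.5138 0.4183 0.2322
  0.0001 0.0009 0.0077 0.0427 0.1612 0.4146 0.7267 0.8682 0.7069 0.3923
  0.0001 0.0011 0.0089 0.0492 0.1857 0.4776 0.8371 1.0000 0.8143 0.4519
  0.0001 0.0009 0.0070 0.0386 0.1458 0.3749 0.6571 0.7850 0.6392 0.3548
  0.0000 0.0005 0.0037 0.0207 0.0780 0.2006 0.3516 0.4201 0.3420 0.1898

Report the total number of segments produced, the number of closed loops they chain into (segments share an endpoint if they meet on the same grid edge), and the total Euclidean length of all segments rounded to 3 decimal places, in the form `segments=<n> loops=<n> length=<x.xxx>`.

segments=14 loops=1 length=11.963

cell (1,6): code 0100 → (1.929,7.000)–(2.000,6.740)
cell (1,7): code 1000 → (2.000,7.228)–(1.929,7.000)
cell (2,5): code 0100 → (2.209,6.000)–(3.000,5.248)
cell (2,6): code 1110 → (2.000,6.740)–(2.209,6.000)
cell (2,7): code 1101 → (2.255,8.000)–(2.000,7.228)
cell (2,8): code 1000 → (3.000,8.683)–(2.255,8.000)
cell (3,5): code 0110 → (3.000,5.248)–(4.000,5.040)
cell (3,8): code 1001 → (4.000,8.889)–(3.000,8.683)
cell (4,5): code 0110 → (4.000,5.040)–(5.000,5.415)
cell (4,8): code 1001 → (5.000,8.518)–(4.000,8.889)
cell (5,5): code 0010 → (5.000,5.415)–(5.540,6.000)
cell (5,6): code 0011 → (5.540,6.000)–(5.803,7.000)
cell (5,7): code 0011 → (5.803,7.000)–(5.495,8.000)
cell (5,8): code 0001 → (5.495,8.000)–(5.000,8.518)
total: 14 segments, chained into 1 closed loop(s), length Σ = 11.962645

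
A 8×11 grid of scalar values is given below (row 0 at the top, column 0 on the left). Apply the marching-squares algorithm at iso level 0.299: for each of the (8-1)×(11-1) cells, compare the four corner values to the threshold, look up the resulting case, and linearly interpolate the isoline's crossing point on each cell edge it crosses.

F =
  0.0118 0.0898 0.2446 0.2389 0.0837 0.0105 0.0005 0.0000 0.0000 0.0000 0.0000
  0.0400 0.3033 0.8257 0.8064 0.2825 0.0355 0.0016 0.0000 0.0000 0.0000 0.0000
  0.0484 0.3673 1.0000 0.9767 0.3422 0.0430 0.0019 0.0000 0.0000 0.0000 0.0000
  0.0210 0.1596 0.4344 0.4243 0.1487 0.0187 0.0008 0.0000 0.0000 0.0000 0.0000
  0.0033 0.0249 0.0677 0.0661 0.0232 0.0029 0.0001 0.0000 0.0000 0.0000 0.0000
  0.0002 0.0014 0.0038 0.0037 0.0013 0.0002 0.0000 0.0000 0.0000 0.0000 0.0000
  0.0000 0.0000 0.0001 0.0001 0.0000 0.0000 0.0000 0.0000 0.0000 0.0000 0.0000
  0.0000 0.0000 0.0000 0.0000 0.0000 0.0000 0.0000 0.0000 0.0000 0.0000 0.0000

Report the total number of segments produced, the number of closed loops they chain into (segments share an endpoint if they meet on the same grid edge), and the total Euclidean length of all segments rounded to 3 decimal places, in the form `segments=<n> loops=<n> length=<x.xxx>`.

segments=14 loops=1 length=10.354

cell (0,0): code 0100 → (0.980,1.000)–(1.000,0.984)
cell (0,1): code 1100 → (0.094,2.000)–(0.980,1.000)
cell (0,2): code 1100 → (0.106,3.000)–(0.094,2.000)
cell (0,3): code 1000 → (1.000,3.969)–(0.106,3.000)
cell (1,0): code 0110 → (1.000,0.984)–(2.000,0.786)
cell (1,3): code 1101 → (1.276,4.000)–(1.000,3.969)
cell (1,4): code 1000 → (2.000,4.144)–(1.276,4.000)
cell (2,0): code 0010 → (2.000,0.786)–(2.329,1.000)
cell (2,1): code 0111 → (2.329,1.000)–(3.000,1.507)
cell (2,3): code 1011 → (3.000,3.455)–(2.223,4.000)
cell (2,4): code 0001 → (2.223,4.000)–(2.000,4.144)
cell (3,1): code 0010 → (3.000,1.507)–(3.369,2.000)
cell (3,2): code 0011 → (3.369,2.000)–(3.350,3.000)
cell (3,3): code 0001 → (3.350,3.000)–(3.000,3.455)
total: 14 segments, chained into 1 closed loop(s), length Σ = 10.353990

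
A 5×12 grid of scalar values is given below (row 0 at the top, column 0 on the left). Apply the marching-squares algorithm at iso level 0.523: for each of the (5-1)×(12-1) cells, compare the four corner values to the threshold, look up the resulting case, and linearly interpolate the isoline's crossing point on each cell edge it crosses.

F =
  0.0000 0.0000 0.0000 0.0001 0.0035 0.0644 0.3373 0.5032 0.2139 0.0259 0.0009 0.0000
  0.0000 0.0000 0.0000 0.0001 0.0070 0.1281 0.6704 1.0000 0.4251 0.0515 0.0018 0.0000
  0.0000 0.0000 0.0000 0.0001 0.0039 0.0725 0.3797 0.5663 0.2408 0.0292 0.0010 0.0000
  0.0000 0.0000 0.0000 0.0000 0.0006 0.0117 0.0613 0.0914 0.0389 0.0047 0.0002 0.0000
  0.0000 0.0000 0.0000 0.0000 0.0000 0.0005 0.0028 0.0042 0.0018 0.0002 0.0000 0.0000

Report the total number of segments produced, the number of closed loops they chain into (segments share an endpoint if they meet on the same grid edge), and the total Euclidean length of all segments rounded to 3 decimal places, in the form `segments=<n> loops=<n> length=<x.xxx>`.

segments=8 loops=1 length=6.032

cell (0,5): code 0100 → (0.557,6.000)–(1.000,5.728)
cell (0,6): code 1100 → (0.040,7.000)–(0.557,6.000)
cell (0,7): code 1000 → (1.000,7.830)–(0.040,7.000)
cell (1,5): code 0010 → (1.000,5.728)–(1.507,6.000)
cell (1,6): code 0111 → (1.507,6.000)–(2.000,6.768)
cell (1,7): code 1001 → (2.000,7.133)–(1.000,7.830)
cell (2,6): code 0010 → (2.000,6.768)–(2.091,7.000)
cell (2,7): code 0001 → (2.091,7.000)–(2.000,7.133)
total: 8 segments, chained into 1 closed loop(s), length Σ = 6.031532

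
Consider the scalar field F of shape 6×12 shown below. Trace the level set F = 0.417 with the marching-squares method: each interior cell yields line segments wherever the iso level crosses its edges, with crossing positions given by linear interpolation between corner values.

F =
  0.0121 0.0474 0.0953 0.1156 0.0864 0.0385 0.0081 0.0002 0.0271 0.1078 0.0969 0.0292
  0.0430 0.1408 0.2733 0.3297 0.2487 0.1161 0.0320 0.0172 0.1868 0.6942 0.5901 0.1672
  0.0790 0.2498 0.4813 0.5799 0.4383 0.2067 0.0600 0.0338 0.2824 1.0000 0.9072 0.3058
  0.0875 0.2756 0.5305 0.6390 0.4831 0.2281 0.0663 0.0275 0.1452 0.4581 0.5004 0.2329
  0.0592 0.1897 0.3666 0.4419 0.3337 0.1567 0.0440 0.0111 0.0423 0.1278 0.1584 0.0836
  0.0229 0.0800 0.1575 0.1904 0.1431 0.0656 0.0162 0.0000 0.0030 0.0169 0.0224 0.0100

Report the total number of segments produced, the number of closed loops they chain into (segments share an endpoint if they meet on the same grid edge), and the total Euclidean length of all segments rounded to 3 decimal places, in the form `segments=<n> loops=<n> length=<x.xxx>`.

cell (0,8): code 0100 → (0.527,9.000)–(1.000,8.454)
cell (0,9): code 1100 → (0.649,10.000)–(0.527,9.000)
cell (0,10): code 1000 → (1.000,10.409)–(0.649,10.000)
cell (1,1): code 0100 → (1.691,2.000)–(2.000,1.722)
cell (1,2): code 1100 → (1.349,3.000)–(1.691,2.000)
cell (1,3): code 1100 → (1.888,4.000)–(1.349,3.000)
cell (1,4): code 1000 → (2.000,4.092)–(1.888,4.000)
cell (1,8): code 0110 → (1.000,8.454)–(2.000,8.188)
cell (1,10): code 1001 → (2.000,10.815)–(1.000,10.409)
cell (2,1): code 0110 → (2.000,1.722)–(3.000,1.555)
cell (2,4): code 1001 → (3.000,4.259)–(2.000,4.092)
cell (2,8): code 0110 → (2.000,8.188)–(3.000,8.869)
cell (2,10): code 1001 → (3.000,10.312)–(2.000,10.815)
cell (3,1): code 0010 → (3.000,1.555)–(3.692,2.000)
cell (3,2): code 0111 → (3.692,2.000)–(4.000,2.669)
cell (3,3): code 1011 → (4.000,3.230)–(3.442,4.000)
cell (3,4): code 0001 → (3.442,4.000)–(3.000,4.259)
cell (3,8): code 0010 → (3.000,8.869)–(3.124,9.000)
cell (3,9): code 0011 → (3.124,9.000)–(3.244,10.000)
cell (3,10): code 0001 → (3.244,10.000)–(3.000,10.312)
cell (4,2): code 0010 → (4.000,2.669)–(4.099,3.000)
cell (4,3): code 0001 → (4.099,3.000)–(4.000,3.230)
total: 22 segments, chained into 2 closed loop(s), length Σ = 16.696548

segments=22 loops=2 length=16.697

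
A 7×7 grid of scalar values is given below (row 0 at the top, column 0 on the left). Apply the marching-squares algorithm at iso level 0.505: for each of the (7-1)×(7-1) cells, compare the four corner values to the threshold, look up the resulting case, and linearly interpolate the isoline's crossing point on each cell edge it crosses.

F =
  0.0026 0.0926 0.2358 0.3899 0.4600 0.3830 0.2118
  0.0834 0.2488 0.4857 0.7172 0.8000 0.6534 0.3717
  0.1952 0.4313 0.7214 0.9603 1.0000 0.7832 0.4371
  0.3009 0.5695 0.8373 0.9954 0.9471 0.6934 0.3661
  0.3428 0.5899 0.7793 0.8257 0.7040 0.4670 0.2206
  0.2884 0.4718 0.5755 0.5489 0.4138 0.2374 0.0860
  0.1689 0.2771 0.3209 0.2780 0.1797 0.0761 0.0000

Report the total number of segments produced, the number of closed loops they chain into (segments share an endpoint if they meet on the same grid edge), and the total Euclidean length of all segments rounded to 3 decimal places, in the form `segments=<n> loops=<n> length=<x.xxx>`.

segments=20 loops=1 length=15.840

cell (0,2): code 0100 → (0.352,3.000)–(1.000,2.083)
cell (0,3): code 1100 → (0.132,4.000)–(0.352,3.000)
cell (0,4): code 1100 → (0.451,5.000)–(0.132,4.000)
cell (0,5): code 1000 → (1.000,5.527)–(0.451,5.000)
cell (1,1): code 0100 → (1.082,2.000)–(2.000,1.254)
cell (1,2): code 1110 → (1.000,2.083)–(1.082,2.000)
cell (1,5): code 1001 → (2.000,5.804)–(1.000,5.527)
cell (2,0): code 0100 → (2.533,1.000)–(3.000,0.760)
cell (2,1): code 1110 → (2.000,1.254)–(2.533,1.000)
cell (2,5): code 1001 → (3.000,5.576)–(2.000,5.804)
cell (3,0): code 0110 → (3.000,0.760)–(4.000,0.656)
cell (3,4): code 1011 → (4.000,4.840)–(3.832,5.000)
cell (3,5): code 0001 → (3.832,5.000)–(3.000,5.576)
cell (4,0): code 0010 → (4.000,0.656)–(4.719,1.000)
cell (4,1): code 0111 → (4.719,1.000)–(5.000,1.320)
cell (4,3): code 1011 → (5.000,3.325)–(4.686,4.000)
cell (4,4): code 0001 → (4.686,4.000)–(4.000,4.840)
cell (5,1): code 0010 → (5.000,1.320)–(5.277,2.000)
cell (5,2): code 0011 → (5.277,2.000)–(5.162,3.000)
cell (5,3): code 0001 → (5.162,3.000)–(5.000,3.325)
total: 20 segments, chained into 1 closed loop(s), length Σ = 15.840197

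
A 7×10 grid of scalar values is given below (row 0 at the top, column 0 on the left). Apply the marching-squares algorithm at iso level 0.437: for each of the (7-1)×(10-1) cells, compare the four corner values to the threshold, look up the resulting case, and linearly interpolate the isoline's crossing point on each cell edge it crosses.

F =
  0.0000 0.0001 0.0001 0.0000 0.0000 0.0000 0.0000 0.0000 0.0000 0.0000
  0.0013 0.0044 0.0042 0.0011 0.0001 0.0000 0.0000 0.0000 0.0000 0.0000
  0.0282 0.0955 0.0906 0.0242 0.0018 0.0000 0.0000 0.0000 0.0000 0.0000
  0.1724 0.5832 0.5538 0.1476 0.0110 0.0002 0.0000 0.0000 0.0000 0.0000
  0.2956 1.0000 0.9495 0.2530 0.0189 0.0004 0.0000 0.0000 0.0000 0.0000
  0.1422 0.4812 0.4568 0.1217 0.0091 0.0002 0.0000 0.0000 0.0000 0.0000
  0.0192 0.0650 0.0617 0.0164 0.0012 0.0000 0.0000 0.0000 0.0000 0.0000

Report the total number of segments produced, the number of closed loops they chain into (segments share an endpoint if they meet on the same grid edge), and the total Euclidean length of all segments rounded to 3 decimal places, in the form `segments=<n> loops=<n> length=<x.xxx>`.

cell (2,0): code 0100 → (2.700,1.000)–(3.000,0.644)
cell (2,1): code 1100 → (2.748,2.000)–(2.700,1.000)
cell (2,2): code 1000 → (3.000,2.288)–(2.748,2.000)
cell (3,0): code 0110 → (3.000,0.644)–(4.000,0.201)
cell (3,2): code 1001 → (4.000,2.736)–(3.000,2.288)
cell (4,0): code 0110 → (4.000,0.201)–(5.000,0.870)
cell (4,2): code 1001 → (5.000,2.059)–(4.000,2.736)
cell (5,0): code 0010 → (5.000,0.870)–(5.106,1.000)
cell (5,1): code 0011 → (5.106,1.000)–(5.050,2.000)
cell (5,2): code 0001 → (5.050,2.000)–(5.000,2.059)
total: 10 segments, chained into 1 closed loop(s), length Σ = 7.696414

segments=10 loops=1 length=7.696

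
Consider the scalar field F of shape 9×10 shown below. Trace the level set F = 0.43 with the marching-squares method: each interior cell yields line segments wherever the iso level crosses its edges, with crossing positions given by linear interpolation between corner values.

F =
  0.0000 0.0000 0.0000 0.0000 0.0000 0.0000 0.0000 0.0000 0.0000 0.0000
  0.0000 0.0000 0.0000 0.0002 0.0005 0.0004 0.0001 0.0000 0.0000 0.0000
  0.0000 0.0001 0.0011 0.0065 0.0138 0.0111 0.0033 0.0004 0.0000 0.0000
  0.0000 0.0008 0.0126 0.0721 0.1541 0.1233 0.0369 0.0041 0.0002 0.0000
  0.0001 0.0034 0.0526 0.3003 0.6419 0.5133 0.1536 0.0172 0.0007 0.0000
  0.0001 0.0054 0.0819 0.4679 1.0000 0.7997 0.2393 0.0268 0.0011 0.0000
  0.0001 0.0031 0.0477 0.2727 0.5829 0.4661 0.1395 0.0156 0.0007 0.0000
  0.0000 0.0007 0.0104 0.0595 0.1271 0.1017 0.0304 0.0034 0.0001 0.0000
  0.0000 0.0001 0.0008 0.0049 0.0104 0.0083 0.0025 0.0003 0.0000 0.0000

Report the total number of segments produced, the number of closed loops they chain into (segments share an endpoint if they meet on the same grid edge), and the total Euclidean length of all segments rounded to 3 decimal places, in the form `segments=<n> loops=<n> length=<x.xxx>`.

segments=12 loops=1 length=8.376

cell (3,3): code 0100 → (3.566,4.000)–(4.000,3.380)
cell (3,4): code 1100 → (3.786,5.000)–(3.566,4.000)
cell (3,5): code 1000 → (4.000,5.232)–(3.786,5.000)
cell (4,2): code 0100 → (4.774,3.000)–(5.000,2.902)
cell (4,3): code 1110 → (4.000,3.380)–(4.774,3.000)
cell (4,5): code 1001 → (5.000,5.660)–(4.000,5.232)
cell (5,2): code 0010 → (5.000,2.902)–(5.194,3.000)
cell (5,3): code 0111 → (5.194,3.000)–(6.000,3.507)
cell (5,5): code 1001 → (6.000,5.111)–(5.000,5.660)
cell (6,3): code 0010 → (6.000,3.507)–(6.335,4.000)
cell (6,4): code 0011 → (6.335,4.000)–(6.099,5.000)
cell (6,5): code 0001 → (6.099,5.000)–(6.000,5.111)
total: 12 segments, chained into 1 closed loop(s), length Σ = 8.375517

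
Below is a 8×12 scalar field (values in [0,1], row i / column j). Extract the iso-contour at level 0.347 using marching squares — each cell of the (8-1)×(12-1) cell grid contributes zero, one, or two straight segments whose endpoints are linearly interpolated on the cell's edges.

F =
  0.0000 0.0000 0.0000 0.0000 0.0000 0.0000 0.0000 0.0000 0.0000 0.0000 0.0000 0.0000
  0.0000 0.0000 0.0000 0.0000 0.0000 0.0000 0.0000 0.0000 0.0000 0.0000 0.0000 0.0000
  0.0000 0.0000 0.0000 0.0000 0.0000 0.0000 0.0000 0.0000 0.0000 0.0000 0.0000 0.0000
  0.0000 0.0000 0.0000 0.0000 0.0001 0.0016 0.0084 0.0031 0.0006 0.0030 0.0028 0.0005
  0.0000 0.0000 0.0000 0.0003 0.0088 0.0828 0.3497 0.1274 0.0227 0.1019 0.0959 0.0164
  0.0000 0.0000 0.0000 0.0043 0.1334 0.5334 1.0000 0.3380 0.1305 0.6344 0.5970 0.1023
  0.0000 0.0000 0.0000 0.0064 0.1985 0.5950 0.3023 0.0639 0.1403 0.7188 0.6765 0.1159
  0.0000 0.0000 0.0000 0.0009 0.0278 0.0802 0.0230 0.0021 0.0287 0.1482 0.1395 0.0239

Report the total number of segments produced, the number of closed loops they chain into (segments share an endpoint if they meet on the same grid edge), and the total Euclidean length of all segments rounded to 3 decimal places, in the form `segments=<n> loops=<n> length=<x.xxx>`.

segments=18 loops=2 length=14.767

cell (3,5): code 0100 → (3.992,6.000)–(4.000,5.990)
cell (3,6): code 1000 → (4.000,6.012)–(3.992,6.000)
cell (4,4): code 0100 → (4.586,5.000)–(5.000,4.534)
cell (4,5): code 1110 → (4.000,5.990)–(4.586,5.000)
cell (4,6): code 1001 → (5.000,6.986)–(4.000,6.012)
cell (4,8): code 0100 → (4.460,9.000)–(5.000,8.430)
cell (4,9): code 1100 → (4.501,10.000)–(4.460,9.000)
cell (4,10): code 1000 → (5.000,10.505)–(4.501,10.000)
cell (5,4): code 0110 → (5.000,4.534)–(6.000,4.375)
cell (5,5): code 1011 → (6.000,5.847)–(5.936,6.000)
cell (5,6): code 0001 → (5.936,6.000)–(5.000,6.986)
cell (5,8): code 0110 → (5.000,8.430)–(6.000,8.357)
cell (5,10): code 1001 → (6.000,10.588)–(5.000,10.505)
cell (6,4): code 0010 → (6.000,4.375)–(6.482,5.000)
cell (6,5): code 0001 → (6.482,5.000)–(6.000,5.847)
cell (6,8): code 0010 → (6.000,8.357)–(6.652,9.000)
cell (6,9): code 0011 → (6.652,9.000)–(6.614,10.000)
cell (6,10): code 0001 → (6.614,10.000)–(6.000,10.588)
total: 18 segments, chained into 2 closed loop(s), length Σ = 14.767085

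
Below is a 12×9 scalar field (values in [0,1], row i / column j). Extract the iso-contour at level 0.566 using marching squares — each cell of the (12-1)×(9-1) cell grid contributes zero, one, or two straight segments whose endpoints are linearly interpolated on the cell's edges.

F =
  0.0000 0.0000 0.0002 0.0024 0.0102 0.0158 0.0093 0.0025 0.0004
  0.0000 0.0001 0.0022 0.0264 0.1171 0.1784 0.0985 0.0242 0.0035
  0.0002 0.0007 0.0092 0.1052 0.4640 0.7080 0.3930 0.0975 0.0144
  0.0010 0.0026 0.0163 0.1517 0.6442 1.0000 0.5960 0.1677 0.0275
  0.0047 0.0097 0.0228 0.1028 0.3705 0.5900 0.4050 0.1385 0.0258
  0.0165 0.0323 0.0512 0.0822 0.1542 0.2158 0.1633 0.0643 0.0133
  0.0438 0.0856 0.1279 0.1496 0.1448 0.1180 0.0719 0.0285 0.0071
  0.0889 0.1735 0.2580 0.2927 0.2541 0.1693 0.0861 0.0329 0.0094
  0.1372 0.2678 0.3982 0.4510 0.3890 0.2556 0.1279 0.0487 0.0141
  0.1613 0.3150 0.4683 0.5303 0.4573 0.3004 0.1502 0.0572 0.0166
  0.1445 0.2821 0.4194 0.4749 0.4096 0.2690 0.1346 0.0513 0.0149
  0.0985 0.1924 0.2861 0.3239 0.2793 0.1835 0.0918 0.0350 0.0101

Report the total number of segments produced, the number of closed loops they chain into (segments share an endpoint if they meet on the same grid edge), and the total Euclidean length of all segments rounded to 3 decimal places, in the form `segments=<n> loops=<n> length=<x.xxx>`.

cell (1,4): code 0100 → (1.732,5.000)–(2.000,4.418)
cell (1,5): code 1000 → (2.000,5.451)–(1.732,5.000)
cell (2,3): code 0100 → (2.566,4.000)–(3.000,3.841)
cell (2,4): code 1110 → (2.000,4.418)–(2.566,4.000)
cell (2,5): code 1101 → (2.852,6.000)–(2.000,5.451)
cell (2,6): code 1000 → (3.000,6.070)–(2.852,6.000)
cell (3,3): code 0010 → (3.000,3.841)–(3.286,4.000)
cell (3,4): code 0111 → (3.286,4.000)–(4.000,4.891)
cell (3,5): code 1011 → (4.000,5.130)–(3.157,6.000)
cell (3,6): code 0001 → (3.157,6.000)–(3.000,6.070)
cell (4,4): code 0010 → (4.000,4.891)–(4.064,5.000)
cell (4,5): code 0001 → (4.064,5.000)–(4.000,5.130)
total: 12 segments, chained into 1 closed loop(s), length Σ = 6.632035

segments=12 loops=1 length=6.632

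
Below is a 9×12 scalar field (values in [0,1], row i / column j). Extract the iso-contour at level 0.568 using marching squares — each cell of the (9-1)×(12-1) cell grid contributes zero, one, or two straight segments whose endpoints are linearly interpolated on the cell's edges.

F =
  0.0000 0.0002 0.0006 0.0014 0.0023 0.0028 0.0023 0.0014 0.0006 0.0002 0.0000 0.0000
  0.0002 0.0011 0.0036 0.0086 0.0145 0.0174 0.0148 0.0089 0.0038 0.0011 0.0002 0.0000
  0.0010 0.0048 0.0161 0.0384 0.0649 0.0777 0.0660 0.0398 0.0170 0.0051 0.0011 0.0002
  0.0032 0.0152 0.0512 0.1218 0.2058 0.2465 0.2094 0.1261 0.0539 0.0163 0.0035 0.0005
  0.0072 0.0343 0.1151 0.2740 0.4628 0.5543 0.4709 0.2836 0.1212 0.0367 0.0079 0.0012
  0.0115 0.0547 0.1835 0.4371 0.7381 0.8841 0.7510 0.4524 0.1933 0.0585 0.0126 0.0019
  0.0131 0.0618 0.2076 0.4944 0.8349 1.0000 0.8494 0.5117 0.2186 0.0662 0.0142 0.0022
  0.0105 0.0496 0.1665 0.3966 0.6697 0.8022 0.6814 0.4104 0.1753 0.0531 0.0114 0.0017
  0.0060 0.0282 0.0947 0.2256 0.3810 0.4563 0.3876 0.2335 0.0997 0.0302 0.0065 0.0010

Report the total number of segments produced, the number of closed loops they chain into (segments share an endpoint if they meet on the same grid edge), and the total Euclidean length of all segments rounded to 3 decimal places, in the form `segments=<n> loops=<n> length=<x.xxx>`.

cell (4,3): code 0100 → (4.382,4.000)–(5.000,3.435)
cell (4,4): code 1100 → (4.042,5.000)–(4.382,4.000)
cell (4,5): code 1100 → (4.347,6.000)–(4.042,5.000)
cell (4,6): code 1000 → (5.000,6.613)–(4.347,6.000)
cell (5,3): code 0110 → (5.000,3.435)–(6.000,3.216)
cell (5,6): code 1001 → (6.000,6.833)–(5.000,6.613)
cell (6,3): code 0110 → (6.000,3.216)–(7.000,3.628)
cell (6,6): code 1001 → (7.000,6.418)–(6.000,6.833)
cell (7,3): code 0010 → (7.000,3.628)–(7.352,4.000)
cell (7,4): code 0011 → (7.352,4.000)–(7.677,5.000)
cell (7,5): code 0011 → (7.677,5.000)–(7.386,6.000)
cell (7,6): code 0001 → (7.386,6.000)–(7.000,6.418)
total: 12 segments, chained into 1 closed loop(s), length Σ = 11.221488

segments=12 loops=1 length=11.221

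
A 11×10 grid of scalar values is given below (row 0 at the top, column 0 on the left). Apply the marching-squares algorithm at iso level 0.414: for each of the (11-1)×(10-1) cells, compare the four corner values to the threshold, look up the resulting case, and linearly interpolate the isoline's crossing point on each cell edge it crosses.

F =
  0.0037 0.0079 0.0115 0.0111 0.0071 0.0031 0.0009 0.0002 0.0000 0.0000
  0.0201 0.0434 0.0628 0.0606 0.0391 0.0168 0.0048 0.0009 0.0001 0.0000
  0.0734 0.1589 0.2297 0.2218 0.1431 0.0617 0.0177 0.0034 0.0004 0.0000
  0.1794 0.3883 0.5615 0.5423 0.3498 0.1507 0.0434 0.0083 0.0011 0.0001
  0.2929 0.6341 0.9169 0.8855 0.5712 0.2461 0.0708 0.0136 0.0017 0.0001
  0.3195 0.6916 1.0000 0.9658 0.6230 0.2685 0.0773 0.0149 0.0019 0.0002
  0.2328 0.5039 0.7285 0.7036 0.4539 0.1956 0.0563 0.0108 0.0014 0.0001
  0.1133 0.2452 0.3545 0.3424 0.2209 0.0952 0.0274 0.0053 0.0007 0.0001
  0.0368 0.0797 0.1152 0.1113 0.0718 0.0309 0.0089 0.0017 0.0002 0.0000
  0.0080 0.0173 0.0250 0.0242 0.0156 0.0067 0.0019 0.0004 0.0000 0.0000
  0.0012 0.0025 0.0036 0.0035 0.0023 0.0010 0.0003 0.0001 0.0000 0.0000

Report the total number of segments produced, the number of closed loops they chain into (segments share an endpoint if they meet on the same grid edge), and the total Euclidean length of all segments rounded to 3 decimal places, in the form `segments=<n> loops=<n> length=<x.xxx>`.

segments=16 loops=1 length=13.518

cell (2,1): code 0100 → (2.555,2.000)–(3.000,1.148)
cell (2,2): code 1100 → (2.600,3.000)–(2.555,2.000)
cell (2,3): code 1000 → (3.000,3.666)–(2.600,3.000)
cell (3,0): code 0100 → (3.105,1.000)–(4.000,0.355)
cell (3,1): code 1110 → (3.000,1.148)–(3.105,1.000)
cell (3,3): code 1101 → (3.290,4.000)–(3.000,3.666)
cell (3,4): code 1000 → (4.000,4.484)–(3.290,4.000)
cell (4,0): code 0110 → (4.000,0.355)–(5.000,0.254)
cell (4,4): code 1001 → (5.000,4.590)–(4.000,4.484)
cell (5,0): code 0110 → (5.000,0.254)–(6.000,0.668)
cell (5,4): code 1001 → (6.000,4.154)–(5.000,4.590)
cell (6,0): code 0010 → (6.000,0.668)–(6.348,1.000)
cell (6,1): code 0011 → (6.348,1.000)–(6.841,2.000)
cell (6,2): code 0011 → (6.841,2.000)–(6.802,3.000)
cell (6,3): code 0011 → (6.802,3.000)–(6.171,4.000)
cell (6,4): code 0001 → (6.171,4.000)–(6.000,4.154)
total: 16 segments, chained into 1 closed loop(s), length Σ = 13.517945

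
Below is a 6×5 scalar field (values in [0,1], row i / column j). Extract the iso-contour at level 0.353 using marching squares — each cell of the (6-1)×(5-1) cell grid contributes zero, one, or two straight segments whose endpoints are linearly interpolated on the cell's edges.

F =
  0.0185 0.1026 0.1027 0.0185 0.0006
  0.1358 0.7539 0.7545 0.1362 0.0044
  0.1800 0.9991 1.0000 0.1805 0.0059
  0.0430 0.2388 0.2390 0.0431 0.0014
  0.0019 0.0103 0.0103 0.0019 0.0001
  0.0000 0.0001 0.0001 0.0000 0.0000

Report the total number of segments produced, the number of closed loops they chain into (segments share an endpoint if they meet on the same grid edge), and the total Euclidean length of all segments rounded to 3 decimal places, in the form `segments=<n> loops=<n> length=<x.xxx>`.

cell (0,0): code 0100 → (0.384,1.000)–(1.000,0.351)
cell (0,1): code 1100 → (0.384,2.000)–(0.384,1.000)
cell (0,2): code 1000 → (1.000,2.649)–(0.384,2.000)
cell (1,0): code 0110 → (1.000,0.351)–(2.000,0.211)
cell (1,2): code 1001 → (2.000,2.790)–(1.000,2.649)
cell (2,0): code 0010 → (2.000,0.211)–(2.850,1.000)
cell (2,1): code 0011 → (2.850,1.000)–(2.850,2.000)
cell (2,2): code 0001 → (2.850,2.000)–(2.000,2.790)
total: 8 segments, chained into 1 closed loop(s), length Σ = 8.128484

segments=8 loops=1 length=8.128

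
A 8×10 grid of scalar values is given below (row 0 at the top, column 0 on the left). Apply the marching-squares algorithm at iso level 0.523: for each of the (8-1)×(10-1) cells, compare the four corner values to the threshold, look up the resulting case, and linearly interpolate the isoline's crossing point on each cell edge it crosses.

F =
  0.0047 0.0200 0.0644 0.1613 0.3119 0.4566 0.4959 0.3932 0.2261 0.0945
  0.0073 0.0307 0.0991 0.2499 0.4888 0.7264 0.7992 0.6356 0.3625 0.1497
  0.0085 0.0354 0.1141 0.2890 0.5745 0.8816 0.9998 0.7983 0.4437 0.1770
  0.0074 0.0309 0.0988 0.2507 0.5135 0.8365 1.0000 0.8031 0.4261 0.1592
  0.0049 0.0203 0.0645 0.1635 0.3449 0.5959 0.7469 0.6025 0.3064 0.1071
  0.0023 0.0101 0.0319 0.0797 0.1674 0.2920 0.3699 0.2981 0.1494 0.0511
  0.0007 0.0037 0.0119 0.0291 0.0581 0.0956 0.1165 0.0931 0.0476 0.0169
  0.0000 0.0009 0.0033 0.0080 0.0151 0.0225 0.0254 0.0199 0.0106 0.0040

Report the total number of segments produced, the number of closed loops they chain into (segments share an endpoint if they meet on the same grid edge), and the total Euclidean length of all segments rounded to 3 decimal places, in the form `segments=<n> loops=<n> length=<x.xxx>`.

segments=16 loops=1 length=13.189

cell (0,4): code 0100 → (0.246,5.000)–(1.000,4.144)
cell (0,5): code 1100 → (0.089,6.000)–(0.246,5.000)
cell (0,6): code 1100 → (0.535,7.000)–(0.089,6.000)
cell (0,7): code 1000 → (1.000,7.412)–(0.535,7.000)
cell (1,3): code 0100 → (1.399,4.000)–(2.000,3.820)
cell (1,4): code 1110 → (1.000,4.144)–(1.399,4.000)
cell (1,7): code 1001 → (2.000,7.776)–(1.000,7.412)
cell (2,3): code 0010 → (2.000,3.820)–(2.844,4.000)
cell (2,4): code 0111 → (2.844,4.000)–(3.000,4.029)
cell (2,7): code 1001 → (3.000,7.743)–(2.000,7.776)
cell (3,4): code 0110 → (3.000,4.029)–(4.000,4.710)
cell (3,7): code 1001 → (4.000,7.268)–(3.000,7.743)
cell (4,4): code 0010 → (4.000,4.710)–(4.240,5.000)
cell (4,5): code 0011 → (4.240,5.000)–(4.594,6.000)
cell (4,6): code 0011 → (4.594,6.000)–(4.261,7.000)
cell (4,7): code 0001 → (4.261,7.000)–(4.000,7.268)
total: 16 segments, chained into 1 closed loop(s), length Σ = 13.189461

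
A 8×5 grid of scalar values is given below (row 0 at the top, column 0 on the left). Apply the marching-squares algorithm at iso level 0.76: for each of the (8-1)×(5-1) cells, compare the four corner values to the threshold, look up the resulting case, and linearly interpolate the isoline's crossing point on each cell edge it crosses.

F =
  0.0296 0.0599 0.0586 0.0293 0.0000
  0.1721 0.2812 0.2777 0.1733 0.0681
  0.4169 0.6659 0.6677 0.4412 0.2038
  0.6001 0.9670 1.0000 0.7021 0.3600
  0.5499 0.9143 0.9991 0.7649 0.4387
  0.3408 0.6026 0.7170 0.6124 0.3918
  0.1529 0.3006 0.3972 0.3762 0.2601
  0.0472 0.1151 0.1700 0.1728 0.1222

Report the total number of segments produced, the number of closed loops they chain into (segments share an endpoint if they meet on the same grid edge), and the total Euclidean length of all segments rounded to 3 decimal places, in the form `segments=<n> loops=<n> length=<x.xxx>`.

cell (2,0): code 0100 → (2.313,1.000)–(3.000,0.436)
cell (2,1): code 1100 → (2.278,2.000)–(2.313,1.000)
cell (2,2): code 1000 → (3.000,2.806)–(2.278,2.000)
cell (3,0): code 0110 → (3.000,0.436)–(4.000,0.577)
cell (3,2): code 1101 → (3.922,3.000)–(3.000,2.806)
cell (3,3): code 1000 → (4.000,3.015)–(3.922,3.000)
cell (4,0): code 0010 → (4.000,0.577)–(4.495,1.000)
cell (4,1): code 0011 → (4.495,1.000)–(4.848,2.000)
cell (4,2): code 0011 → (4.848,2.000)–(4.032,3.000)
cell (4,3): code 0001 → (4.032,3.000)–(4.000,3.015)
total: 10 segments, chained into 1 closed loop(s), length Σ = 8.041025

segments=10 loops=1 length=8.041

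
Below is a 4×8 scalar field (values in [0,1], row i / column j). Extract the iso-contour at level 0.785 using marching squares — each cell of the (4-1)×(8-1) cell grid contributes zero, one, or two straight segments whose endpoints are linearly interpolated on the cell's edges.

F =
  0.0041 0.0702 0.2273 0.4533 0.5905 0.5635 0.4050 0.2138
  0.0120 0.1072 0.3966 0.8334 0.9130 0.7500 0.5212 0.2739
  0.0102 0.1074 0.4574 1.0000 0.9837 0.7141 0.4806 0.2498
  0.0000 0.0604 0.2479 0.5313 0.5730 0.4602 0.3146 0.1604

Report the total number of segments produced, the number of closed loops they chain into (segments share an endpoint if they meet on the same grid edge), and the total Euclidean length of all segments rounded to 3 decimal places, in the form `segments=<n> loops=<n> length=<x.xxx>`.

segments=8 loops=1 length=6.614

cell (0,2): code 0100 → (0.873,3.000)–(1.000,2.889)
cell (0,3): code 1100 → (0.603,4.000)–(0.873,3.000)
cell (0,4): code 1000 → (1.000,4.785)–(0.603,4.000)
cell (1,2): code 0110 → (1.000,2.889)–(2.000,2.604)
cell (1,4): code 1001 → (2.000,4.737)–(1.000,4.785)
cell (2,2): code 0010 → (2.000,2.604)–(2.459,3.000)
cell (2,3): code 0011 → (2.459,3.000)–(2.484,4.000)
cell (2,4): code 0001 → (2.484,4.000)–(2.000,4.737)
total: 8 segments, chained into 1 closed loop(s), length Σ = 6.613572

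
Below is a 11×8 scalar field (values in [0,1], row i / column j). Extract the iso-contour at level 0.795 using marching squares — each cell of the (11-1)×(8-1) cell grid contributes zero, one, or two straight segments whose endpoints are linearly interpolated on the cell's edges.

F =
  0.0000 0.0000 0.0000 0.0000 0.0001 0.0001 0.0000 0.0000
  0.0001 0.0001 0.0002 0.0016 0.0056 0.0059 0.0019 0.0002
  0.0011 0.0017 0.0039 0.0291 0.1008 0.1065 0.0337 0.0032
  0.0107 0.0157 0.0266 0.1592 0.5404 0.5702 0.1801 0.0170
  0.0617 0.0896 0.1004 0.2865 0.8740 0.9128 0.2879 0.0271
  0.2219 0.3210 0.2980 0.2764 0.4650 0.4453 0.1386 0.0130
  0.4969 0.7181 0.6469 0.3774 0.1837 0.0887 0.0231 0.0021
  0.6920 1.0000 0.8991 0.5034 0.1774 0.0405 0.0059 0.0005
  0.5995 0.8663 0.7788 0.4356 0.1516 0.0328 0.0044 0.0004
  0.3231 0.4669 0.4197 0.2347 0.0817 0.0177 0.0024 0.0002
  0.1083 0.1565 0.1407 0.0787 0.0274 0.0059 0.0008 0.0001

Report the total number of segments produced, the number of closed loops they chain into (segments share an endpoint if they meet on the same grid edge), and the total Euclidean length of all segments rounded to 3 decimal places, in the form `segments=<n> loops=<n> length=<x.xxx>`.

cell (3,3): code 0100 → (3.763,4.000)–(4.000,3.866)
cell (3,4): code 1100 → (3.656,5.000)–(3.763,4.000)
cell (3,5): code 1000 → (4.000,5.189)–(3.656,5.000)
cell (4,3): code 0010 → (4.000,3.866)–(4.193,4.000)
cell (4,4): code 0011 → (4.193,4.000)–(4.252,5.000)
cell (4,5): code 0001 → (4.252,5.000)–(4.000,5.189)
cell (6,0): code 0100 → (6.273,1.000)–(7.000,0.334)
cell (6,1): code 1100 → (6.587,2.000)–(6.273,1.000)
cell (6,2): code 1000 → (7.000,2.263)–(6.587,2.000)
cell (7,0): code 0110 → (7.000,0.334)–(8.000,0.733)
cell (7,1): code 1011 → (8.000,1.815)–(7.865,2.000)
cell (7,2): code 0001 → (7.865,2.000)–(7.000,2.263)
cell (8,0): code 0010 → (8.000,0.733)–(8.179,1.000)
cell (8,1): code 0001 → (8.179,1.000)–(8.000,1.815)
total: 14 segments, chained into 2 closed loop(s), length Σ = 9.110860

segments=14 loops=2 length=9.111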